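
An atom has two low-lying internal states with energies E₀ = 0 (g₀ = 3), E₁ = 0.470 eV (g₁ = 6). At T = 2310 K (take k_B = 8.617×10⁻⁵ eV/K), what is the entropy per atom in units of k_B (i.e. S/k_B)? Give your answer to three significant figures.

k_BT = 8.617×10⁻⁵ × 2310 K = 0.19905 eV.
Eᵢ/kT = 0, 2.3612.
Z = Σ gᵢe^(−Eᵢ/kT) = 3·e^(−0) + 6·e^(−2.3612) = 3.0000 + 0.56584 = 3.5658.
⟨E⟩ = Σ EᵢPᵢ = 0.074582 eV.
S/k_B = ln Z + ⟨E⟩/kT = ln(3.5658) + 0.074582/0.19905 = 1.2714 + 0.37469 = 1.65.

1.65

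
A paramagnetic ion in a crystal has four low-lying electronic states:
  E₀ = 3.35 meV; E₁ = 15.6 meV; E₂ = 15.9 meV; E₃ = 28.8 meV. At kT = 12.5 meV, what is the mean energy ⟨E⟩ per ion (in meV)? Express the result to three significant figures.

10.0 meV

Eᵢ/kT = 0.26800, 1.2480, 1.2720, 2.3040.
Z = Σ e^(−Eᵢ/kT) = e^(−0.26800) + e^(−1.2480) + e^(−1.2720) + e^(−2.3040) = 0.76491 + 0.28708 + 0.28027 + 0.099859 = 1.4321.
⟨E⟩ = Σ Eᵢ e^(−Eᵢ/kT) / Z = (3.35·0.76491 + 15.6·0.28708 + 15.9·0.28027 + 28.8·0.099859) / 1.4321 = 10.0 meV.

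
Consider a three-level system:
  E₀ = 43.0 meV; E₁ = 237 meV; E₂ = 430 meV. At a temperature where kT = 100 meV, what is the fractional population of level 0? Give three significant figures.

0.859

Eᵢ/kT = 0.43000, 2.3700, 4.3000.
Z = Σ e^(−Eᵢ/kT) = e^(−0.43000) + e^(−2.3700) + e^(−4.3000) = 0.65051 + 0.093481 + 0.013569 = 0.75756.
P₀ = e^(−E₀/kT) / Z = 0.65051/0.75756 = 0.859.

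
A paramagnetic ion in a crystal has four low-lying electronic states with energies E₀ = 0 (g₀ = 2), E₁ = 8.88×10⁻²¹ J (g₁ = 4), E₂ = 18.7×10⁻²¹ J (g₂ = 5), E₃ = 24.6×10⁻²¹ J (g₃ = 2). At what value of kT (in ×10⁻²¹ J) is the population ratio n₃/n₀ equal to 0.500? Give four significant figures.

n₃/n₀ = (g₃/g₀) exp[−(E₃−E₀)/kT] = 0.500.
⇒ (E₃−E₀)/kT = ln((2/2)/0.500) = ln(2.00000) = 0.693147.
kT = 24.6 ×10⁻²¹ J / 0.693147 = 35.49 ×10⁻²¹ J.

35.49 ×10⁻²¹ J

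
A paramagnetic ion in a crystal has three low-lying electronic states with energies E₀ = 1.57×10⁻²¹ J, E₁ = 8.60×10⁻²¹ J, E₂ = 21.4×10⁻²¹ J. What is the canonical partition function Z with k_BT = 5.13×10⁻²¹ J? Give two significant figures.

Z = 0.94

Eᵢ/kT = 0.3060, 1.676, 4.172.
Z = Σ e^(−Eᵢ/kT) = e^(−0.3060) + e^(−1.676) + e^(−4.172) = 0.7364 + 0.1871 + 0.01542 = 0.9389.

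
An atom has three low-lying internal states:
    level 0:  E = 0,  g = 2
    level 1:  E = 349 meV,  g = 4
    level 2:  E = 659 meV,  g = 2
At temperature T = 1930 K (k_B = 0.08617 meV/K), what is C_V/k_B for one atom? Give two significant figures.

k_BT = 0.08617 × 1930 K = 166.3 meV.
Eᵢ/kT = 0, 2.099, 3.963.
Z = Σ gᵢe^(−Eᵢ/kT) = 2·e^(−0) + 4·e^(−2.099) + 2·e^(−3.963) = 2.000 + 0.4903 + 0.03801 = 2.528.
⟨E⟩ = 77.60 meV, ⟨E²⟩ = 30150 meV².
C_V/k_B = (⟨E²⟩ − ⟨E⟩²)/(kT)² = (30150 − 6022)/27660 = 0.87.

0.87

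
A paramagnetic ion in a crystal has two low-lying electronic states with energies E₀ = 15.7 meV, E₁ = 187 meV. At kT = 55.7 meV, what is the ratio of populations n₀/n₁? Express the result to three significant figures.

n₀/n₁ = exp[−(E₀−E₁)/kT] = exp(−(-171.3 meV)/(55.7 meV)) = exp(3.0754) = 21.7.

21.7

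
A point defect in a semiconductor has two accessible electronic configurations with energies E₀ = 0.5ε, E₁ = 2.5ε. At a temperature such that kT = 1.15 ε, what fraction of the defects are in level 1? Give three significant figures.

0.149

Eᵢ/kT = 0.43478, 2.1739.
Z = Σ e^(−Eᵢ/kT) = e^(−0.43478) + e^(−2.1739) = 0.64741 + 0.11373 = 0.76114.
P₁ = e^(−E₁/kT) / Z = 0.11373/0.76114 = 0.149.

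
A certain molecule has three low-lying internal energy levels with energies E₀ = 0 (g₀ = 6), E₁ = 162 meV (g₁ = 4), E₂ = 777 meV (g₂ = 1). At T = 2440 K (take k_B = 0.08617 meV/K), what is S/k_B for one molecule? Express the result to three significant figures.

k_BT = 0.08617 × 2440 K = 210.25 meV.
Eᵢ/kT = 0, 0.77051, 3.6956.
Z = Σ gᵢe^(−Eᵢ/kT) = 6·e^(−0) + 4·e^(−0.77051) + 1·e^(−3.6956) = 6.0000 + 1.8511 + 0.024833 = 7.8759.
⟨E⟩ = Σ EᵢPᵢ = 40.525 meV.
S/k_B = ln Z + ⟨E⟩/kT = ln(7.8759) + 40.525/210.25 = 2.0638 + 0.19275 = 2.26.

2.26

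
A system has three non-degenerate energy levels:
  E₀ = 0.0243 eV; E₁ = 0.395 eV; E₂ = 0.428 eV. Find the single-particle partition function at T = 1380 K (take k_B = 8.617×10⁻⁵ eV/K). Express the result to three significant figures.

Z = 0.879

k_BT = 8.617×10⁻⁵ × 1380 K = 0.11891 eV.
Eᵢ/kT = 0.20436, 3.3218, 3.5994.
Z = Σ e^(−Eᵢ/kT) = e^(−0.20436) + e^(−3.3218) + e^(−3.5994) = 0.81517 + 0.036088 + 0.027340 = 0.87860.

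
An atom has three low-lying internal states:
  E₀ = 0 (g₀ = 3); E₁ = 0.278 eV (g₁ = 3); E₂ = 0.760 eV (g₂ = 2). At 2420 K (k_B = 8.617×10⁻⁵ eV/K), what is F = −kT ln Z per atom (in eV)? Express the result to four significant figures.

-0.2807 eV

k_BT = 8.617×10⁻⁵ × 2420 K = 0.208531 eV.
Eᵢ/kT = 0, 1.33314, 3.64454.
Z = Σ gᵢe^(−Eᵢ/kT) = 3·e^(−0) + 3·e^(−1.33314) + 2·e^(−3.64454) = 3.00000 + 0.790944 + 0.0522669 = 3.84321.
F = −kT ln Z = −0.208531 × ln(3.84321) = −0.208531 × 1.34631 = -0.2807 eV.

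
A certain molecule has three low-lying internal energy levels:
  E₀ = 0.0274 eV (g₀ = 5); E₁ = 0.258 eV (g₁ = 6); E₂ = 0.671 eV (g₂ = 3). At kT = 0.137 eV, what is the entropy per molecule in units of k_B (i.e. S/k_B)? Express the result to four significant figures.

Eᵢ/kT = 0.200000, 1.88321, 4.89781.
Z = Σ gᵢe^(−Eᵢ/kT) = 5·e^(−0.200000) + 6·e^(−1.88321) + 3·e^(−4.89781) = 4.09365 + 0.912606 + 0.0223887 = 5.02864.
⟨E⟩ = Σ EᵢPᵢ = 0.0721152 eV.
S/k_B = ln Z + ⟨E⟩/kT = ln(5.02864) + 0.0721152/0.137 = 1.61515 + 0.526388 = 2.142.

2.142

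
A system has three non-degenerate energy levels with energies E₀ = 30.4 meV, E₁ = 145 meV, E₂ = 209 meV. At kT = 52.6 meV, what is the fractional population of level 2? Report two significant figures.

Eᵢ/kT = 0.5779, 2.757, 3.973.
Z = Σ e^(−Eᵢ/kT) = e^(−0.5779) + e^(−2.757) + e^(−3.973) = 0.5611 + 0.06348 + 0.01882 = 0.6434.
P₂ = e^(−E₂/kT) / Z = 0.01882/0.6434 = 0.029.

0.029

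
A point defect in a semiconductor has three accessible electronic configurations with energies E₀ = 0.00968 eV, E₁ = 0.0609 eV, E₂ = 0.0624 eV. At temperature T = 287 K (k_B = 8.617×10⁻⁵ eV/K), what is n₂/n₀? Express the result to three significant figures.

0.119

k_BT = 8.617×10⁻⁵ × 287 K = 0.024731 eV.
n₂/n₀ = exp[−(E₂−E₀)/kT] = exp(−(0.05272 eV)/(0.024731 eV)) = exp(-2.1317) = 0.119.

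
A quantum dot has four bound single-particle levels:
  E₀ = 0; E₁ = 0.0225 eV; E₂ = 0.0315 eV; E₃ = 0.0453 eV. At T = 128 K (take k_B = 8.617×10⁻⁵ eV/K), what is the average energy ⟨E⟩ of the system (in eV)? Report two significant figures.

k_BT = 8.617×10⁻⁵ × 128 K = 0.01103 eV.
Eᵢ/kT = 0, 2.040, 2.856, 4.107.
Z = Σ e^(−Eᵢ/kT) = e^(−0) + e^(−2.040) + e^(−2.856) + e^(−4.107) = 1.000 + 0.1300 + 0.05750 + 0.01646 = 1.204.
⟨E⟩ = Σ Eᵢ e^(−Eᵢ/kT) / Z = (0·1.000 + 0.0225·0.1300 + 0.0315·0.05750 + 0.0453·0.01646) / 1.204 = 0.0046 eV.

0.0046 eV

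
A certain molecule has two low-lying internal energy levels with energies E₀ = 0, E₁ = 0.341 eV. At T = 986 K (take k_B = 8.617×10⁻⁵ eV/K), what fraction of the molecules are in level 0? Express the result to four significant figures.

k_BT = 8.617×10⁻⁵ × 986 K = 0.0849636 eV.
Eᵢ/kT = 0, 4.01348.
Z = Σ e^(−Eᵢ/kT) = e^(−0) + e^(−4.01348) = 1.00000 + 0.0180704 = 1.01807.
P₀ = e^(−E₀/kT) / Z = 1.00000/1.01807 = 0.9823.

0.9823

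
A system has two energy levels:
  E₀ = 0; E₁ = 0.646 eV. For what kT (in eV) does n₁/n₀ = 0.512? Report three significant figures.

0.965 eV

n₁/n₀ = exp[−(E₁−E₀)/kT] = 0.512.
⇒ (E₁−E₀)/kT = ln(1/0.512) = ln(1.9531) = 0.66942.
kT = 0.646 eV / 0.66942 = 0.965 eV.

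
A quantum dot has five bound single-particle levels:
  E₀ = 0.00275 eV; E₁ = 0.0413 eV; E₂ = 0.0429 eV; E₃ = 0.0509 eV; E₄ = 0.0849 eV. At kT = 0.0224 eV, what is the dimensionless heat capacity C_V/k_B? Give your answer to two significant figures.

0.90

Eᵢ/kT = 0.1228, 1.844, 1.915, 2.272, 3.790.
Z = Σ e^(−Eᵢ/kT) = e^(−0.1228) + e^(−1.844) + e^(−1.915) + e^(−2.272) + e^(−3.790) = 0.8844 + 0.1582 + 0.1473 + 0.1031 + 0.02260 = 1.316.
⟨E⟩ = 0.01706 eV, ⟨E²⟩ = 0.0007429 eV².
C_V/k_B = (⟨E²⟩ − ⟨E⟩²)/(kT)² = (0.0007429 − 0.0002910)/0.0005018 = 0.90.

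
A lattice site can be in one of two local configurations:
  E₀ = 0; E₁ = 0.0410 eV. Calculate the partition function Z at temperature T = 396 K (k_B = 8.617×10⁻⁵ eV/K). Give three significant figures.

k_BT = 8.617×10⁻⁵ × 396 K = 0.034123 eV.
Eᵢ/kT = 0, 1.2015.
Z = Σ e^(−Eᵢ/kT) = e^(−0) + e^(−1.2015) = 1.0000 + 0.30074 = 1.3007.

Z = 1.30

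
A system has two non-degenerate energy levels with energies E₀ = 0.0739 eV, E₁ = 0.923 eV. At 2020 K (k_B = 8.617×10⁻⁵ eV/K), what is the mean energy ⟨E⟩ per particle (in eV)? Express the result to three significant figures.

0.0803 eV

k_BT = 8.617×10⁻⁵ × 2020 K = 0.17406 eV.
Eᵢ/kT = 0.42457, 5.3028.
Z = Σ e^(−Eᵢ/kT) = e^(−0.42457) + e^(−5.3028) = 0.65405 + 0.0049776 = 0.65903.
⟨E⟩ = Σ Eᵢ e^(−Eᵢ/kT) / Z = (0.0739·0.65405 + 0.923·0.0049776) / 0.65903 = 0.0803 eV.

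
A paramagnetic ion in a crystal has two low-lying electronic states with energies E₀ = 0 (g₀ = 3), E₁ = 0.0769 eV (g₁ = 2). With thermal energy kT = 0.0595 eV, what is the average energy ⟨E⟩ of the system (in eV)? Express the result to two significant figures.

Eᵢ/kT = 0, 1.292.
Z = Σ gᵢe^(−Eᵢ/kT) = 3·e^(−0) + 2·e^(−1.292) = 3.000 + 0.5494 = 3.549.
⟨E⟩ = Σ Eᵢ gᵢe^(−Eᵢ/kT) / Z = (0·3.000 + 0.0769·0.5494) / 3.549 = 0.012 eV.

0.012 eV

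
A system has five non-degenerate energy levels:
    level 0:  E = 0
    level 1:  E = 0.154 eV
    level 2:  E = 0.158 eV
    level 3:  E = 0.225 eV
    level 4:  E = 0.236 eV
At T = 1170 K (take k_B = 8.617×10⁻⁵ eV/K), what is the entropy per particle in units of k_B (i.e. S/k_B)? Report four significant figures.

k_BT = 8.617×10⁻⁵ × 1170 K = 0.100819 eV.
Eᵢ/kT = 0, 1.52749, 1.56716, 2.23172, 2.34083.
Z = Σ e^(−Eᵢ/kT) = e^(−0) + e^(−1.52749) + e^(−1.56716) + e^(−2.23172) + e^(−2.34083) = 1.00000 + 0.217080 + 0.208637 + 0.107344 + 0.0962477 = 1.62931.
⟨E⟩ = Σ EᵢPᵢ = 0.0695152 eV.
S/k_B = ln Z + ⟨E⟩/kT = ln(1.62931) + 0.0695152/0.100819 = 0.488157 + 0.689505 = 1.178.

1.178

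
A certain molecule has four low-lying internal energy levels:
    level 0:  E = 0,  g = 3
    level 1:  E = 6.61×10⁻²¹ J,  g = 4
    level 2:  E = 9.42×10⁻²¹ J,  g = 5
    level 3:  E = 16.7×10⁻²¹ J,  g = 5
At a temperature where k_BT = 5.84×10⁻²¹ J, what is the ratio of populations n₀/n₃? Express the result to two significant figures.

n₀/n₃ = (g₀/g₃) exp[−(E₀−E₃)/kT] = (3/5) × exp(−(-16.7 ×10⁻²¹ J)/(5.84 ×10⁻²¹ J)) = (3/5) × exp(2.860) = 10.

10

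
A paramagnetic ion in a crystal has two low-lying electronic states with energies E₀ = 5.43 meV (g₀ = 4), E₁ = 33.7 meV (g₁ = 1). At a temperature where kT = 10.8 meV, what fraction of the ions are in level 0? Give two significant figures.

0.98

Eᵢ/kT = 0.5028, 3.120.
Z = Σ gᵢe^(−Eᵢ/kT) = 4·e^(−0.5028) + 1·e^(−3.120) = 2.419 + 0.04416 = 2.463.
P₀ = g₀ e^(−E₀/kT) / Z = 2.419/2.463 = 0.98.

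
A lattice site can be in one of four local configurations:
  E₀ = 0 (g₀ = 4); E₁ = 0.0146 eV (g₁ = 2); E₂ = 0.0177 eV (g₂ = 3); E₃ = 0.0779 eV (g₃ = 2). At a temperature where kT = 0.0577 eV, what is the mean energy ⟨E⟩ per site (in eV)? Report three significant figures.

Eᵢ/kT = 0, 0.25303, 0.30676, 1.3501.
Z = Σ gᵢe^(−Eᵢ/kT) = 4·e^(−0) + 2·e^(−0.25303) + 3·e^(−0.30676) + 2·e^(−1.3501) = 4.0000 + 1.5529 + 2.2075 + 0.51843 = 8.2788.
⟨E⟩ = Σ Eᵢ gᵢe^(−Eᵢ/kT) / Z = (0·4.0000 + 0.0146·1.5529 + 0.0177·2.2075 + 0.0779·0.51843) / 8.2788 = 0.0123 eV.

0.0123 eV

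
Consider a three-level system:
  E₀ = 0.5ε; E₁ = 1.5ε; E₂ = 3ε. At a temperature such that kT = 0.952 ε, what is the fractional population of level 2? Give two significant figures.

Eᵢ/kT = 0.5252, 1.576, 3.151.
Z = Σ e^(−Eᵢ/kT) = e^(−0.5252) + e^(−1.576) + e^(−3.151) = 0.5914 + 0.2068 + 0.04281 = 0.8410.
P₂ = e^(−E₂/kT) / Z = 0.04281/0.8410 = 0.051.

0.051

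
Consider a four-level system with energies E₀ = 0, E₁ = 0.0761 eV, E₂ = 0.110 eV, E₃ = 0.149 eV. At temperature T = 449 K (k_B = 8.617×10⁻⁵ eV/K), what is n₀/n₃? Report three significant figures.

k_BT = 8.617×10⁻⁵ × 449 K = 0.038690 eV.
n₀/n₃ = exp[−(E₀−E₃)/kT] = exp(−(-0.149 eV)/(0.038690 eV)) = exp(3.8511) = 47.0.

47.0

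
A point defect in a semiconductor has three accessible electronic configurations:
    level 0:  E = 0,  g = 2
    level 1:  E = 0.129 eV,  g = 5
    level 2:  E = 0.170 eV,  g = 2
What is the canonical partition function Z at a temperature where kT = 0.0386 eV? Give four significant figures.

Eᵢ/kT = 0, 3.34197, 4.40415.
Z = Σ gᵢe^(−Eᵢ/kT) = 2·e^(−0) + 5·e^(−3.34197) + 2·e^(−4.40415) = 2.00000 + 0.176836 + 0.0244530 = 2.20129.

Z = 2.201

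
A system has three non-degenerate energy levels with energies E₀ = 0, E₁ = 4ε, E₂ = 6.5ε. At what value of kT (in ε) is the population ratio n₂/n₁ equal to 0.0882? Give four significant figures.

n₂/n₁ = exp[−(E₂−E₁)/kT] = 0.0882.
⇒ (E₂−E₁)/kT = ln(1/0.0882) = ln(11.3379) = 2.42815.
kT = 2.5ε / 2.42815 = 1.030 ε.

1.030 ε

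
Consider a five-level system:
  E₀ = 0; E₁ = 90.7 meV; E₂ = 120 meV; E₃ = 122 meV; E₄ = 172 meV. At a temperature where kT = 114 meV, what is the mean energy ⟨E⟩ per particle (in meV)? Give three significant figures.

68.8 meV

Eᵢ/kT = 0, 0.79561, 1.0526, 1.0702, 1.5088.
Z = Σ e^(−Eᵢ/kT) = e^(−0) + e^(−0.79561) + e^(−1.0526) + e^(−1.0702) + e^(−1.5088) = 1.0000 + 0.45131 + 0.34903 + 0.34294 + 0.22118 = 2.3645.
⟨E⟩ = Σ Eᵢ e^(−Eᵢ/kT) / Z = (0·1.0000 + 90.7·0.45131 + 120·0.34903 + 122·0.34294 + 172·0.22118) / 2.3645 = 68.8 meV.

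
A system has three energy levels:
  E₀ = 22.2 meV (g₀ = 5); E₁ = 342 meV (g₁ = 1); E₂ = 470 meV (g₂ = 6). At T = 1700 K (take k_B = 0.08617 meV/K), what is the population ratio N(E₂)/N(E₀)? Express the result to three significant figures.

0.0564

k_BT = 0.08617 × 1700 K = 146.49 meV.
n₂/n₀ = (g₂/g₀) exp[−(E₂−E₀)/kT] = (6/5) × exp(−(447.8 meV)/(146.49 meV)) = (6/5) × exp(-3.0569) = 0.0564.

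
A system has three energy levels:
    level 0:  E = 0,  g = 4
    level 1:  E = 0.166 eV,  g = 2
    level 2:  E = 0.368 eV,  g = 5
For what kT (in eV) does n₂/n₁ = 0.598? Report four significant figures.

0.1412 eV

n₂/n₁ = (g₂/g₁) exp[−(E₂−E₁)/kT] = 0.598.
⇒ (E₂−E₁)/kT = ln((5/2)/0.598) = ln(4.18060) = 1.43045.
kT = 0.202 eV / 1.43045 = 0.1412 eV.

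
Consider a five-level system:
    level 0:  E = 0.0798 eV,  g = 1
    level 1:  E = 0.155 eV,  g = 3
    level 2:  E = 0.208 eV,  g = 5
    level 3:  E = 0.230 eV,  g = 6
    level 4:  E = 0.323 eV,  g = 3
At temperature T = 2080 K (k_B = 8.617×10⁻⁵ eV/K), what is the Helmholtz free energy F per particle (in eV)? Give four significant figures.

-0.3097 eV

k_BT = 8.617×10⁻⁵ × 2080 K = 0.179234 eV.
Eᵢ/kT = 0.445228, 0.864791, 1.16049, 1.28324, 1.80211.
Z = Σ gᵢe^(−Eᵢ/kT) = 1·e^(−0.445228) + 3·e^(−0.864791) + 5·e^(−1.16049) + 6·e^(−1.28324) + 3·e^(−1.80211) = 0.640678 + 1.26342 + 1.56666 + 1.66283 + 0.494851 = 5.62844.
F = −kT ln Z = −0.179234 × ln(5.62844) = −0.179234 × 1.72783 = -0.3097 eV.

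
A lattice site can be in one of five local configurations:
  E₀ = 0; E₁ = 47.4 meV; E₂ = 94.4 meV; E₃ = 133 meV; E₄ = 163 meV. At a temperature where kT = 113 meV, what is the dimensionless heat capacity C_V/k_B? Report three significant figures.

Eᵢ/kT = 0, 0.41947, 0.83540, 1.1770, 1.4425.
Z = Σ e^(−Eᵢ/kT) = e^(−0) + e^(−0.41947) + e^(−0.83540) + e^(−1.1770) + e^(−1.4425) = 1.0000 + 0.65740 + 0.43370 + 0.30820 + 0.23634 = 2.6356.
⟨E⟩ = 57.526 meV, ⟨E²⟩ = 6477.8 meV².
C_V/k_B = (⟨E²⟩ − ⟨E⟩²)/(kT)² = (6477.8 − 3309.2)/12769 = 0.248.

0.248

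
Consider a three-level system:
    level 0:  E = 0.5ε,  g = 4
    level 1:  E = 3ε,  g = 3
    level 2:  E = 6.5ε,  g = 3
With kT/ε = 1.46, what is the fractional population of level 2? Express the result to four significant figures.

Eᵢ/kT = 0.342466, 2.05479, 4.45205.
Z = Σ gᵢe^(−Eᵢ/kT) = 4·e^(−0.342466) + 3·e^(−2.05479) + 3·e^(−4.45205) = 2.84007 + 0.384359 + 0.0349640 = 3.25939.
P₂ = g₂ e^(−E₂/kT) / Z = 0.0349640/3.25939 = 0.01073.

0.01073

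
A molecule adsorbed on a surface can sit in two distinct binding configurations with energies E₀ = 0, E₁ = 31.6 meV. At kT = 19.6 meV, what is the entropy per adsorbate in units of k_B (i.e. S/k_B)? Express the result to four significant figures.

0.4499

Eᵢ/kT = 0, 1.61224.
Z = Σ e^(−Eᵢ/kT) = e^(−0) + e^(−1.61224) = 1.00000 + 0.199440 = 1.19944.
⟨E⟩ = Σ EᵢPᵢ = 5.25437 meV.
S/k_B = ln Z + ⟨E⟩/kT = ln(1.19944) + 5.25437/19.6 = 0.181855 + 0.268080 = 0.4499.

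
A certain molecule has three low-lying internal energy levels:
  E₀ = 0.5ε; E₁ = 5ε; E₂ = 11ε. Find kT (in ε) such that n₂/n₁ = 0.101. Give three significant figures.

2.62 ε

n₂/n₁ = exp[−(E₂−E₁)/kT] = 0.101.
⇒ (E₂−E₁)/kT = ln(1/0.101) = ln(9.9010) = 2.2926.
kT = 6ε / 2.2926 = 2.62 ε.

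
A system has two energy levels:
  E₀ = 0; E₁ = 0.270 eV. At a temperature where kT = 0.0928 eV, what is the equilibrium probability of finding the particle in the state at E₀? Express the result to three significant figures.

Eᵢ/kT = 0, 2.9095.
Z = Σ e^(−Eᵢ/kT) = e^(−0) + e^(−2.9095) = 1.0000 + 0.054503 = 1.0545.
P₀ = e^(−E₀/kT) / Z = 1.0000/1.0545 = 0.948.

0.948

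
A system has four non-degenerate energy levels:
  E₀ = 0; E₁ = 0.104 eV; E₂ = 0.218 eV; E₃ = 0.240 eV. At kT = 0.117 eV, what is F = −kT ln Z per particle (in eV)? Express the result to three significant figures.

Eᵢ/kT = 0, 0.88889, 1.8632, 2.0513.
Z = Σ e^(−Eᵢ/kT) = e^(−0) + e^(−0.88889) + e^(−1.8632) + e^(−2.0513) = 1.0000 + 0.41111 + 0.15518 + 0.12857 = 1.6949.
F = −kT ln Z = −0.117 × ln(1.6949) = −0.117 × 0.52762 = -0.0617 eV.

-0.0617 eV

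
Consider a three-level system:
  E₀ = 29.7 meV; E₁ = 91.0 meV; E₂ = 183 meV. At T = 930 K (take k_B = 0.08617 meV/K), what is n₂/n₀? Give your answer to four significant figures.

k_BT = 0.08617 × 930 K = 80.1381 meV.
n₂/n₀ = exp[−(E₂−E₀)/kT] = exp(−(153.3 meV)/(80.1381 meV)) = exp(-1.91295) = 0.1476.

0.1476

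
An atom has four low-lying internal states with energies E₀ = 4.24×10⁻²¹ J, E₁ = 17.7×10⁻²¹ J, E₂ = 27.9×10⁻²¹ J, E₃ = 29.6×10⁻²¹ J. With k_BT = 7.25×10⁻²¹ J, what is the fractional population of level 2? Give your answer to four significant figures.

Eᵢ/kT = 0.584828, 2.44138, 3.84828, 4.08276.
Z = Σ e^(−Eᵢ/kT) = e^(−0.584828) + e^(−2.44138) + e^(−3.84828) + e^(−4.08276) = 0.557202 + 0.0870407 + 0.0213164 + 0.0168609 = 0.682420.
P₂ = e^(−E₂/kT) / Z = 0.0213164/0.682420 = 0.03124.

0.03124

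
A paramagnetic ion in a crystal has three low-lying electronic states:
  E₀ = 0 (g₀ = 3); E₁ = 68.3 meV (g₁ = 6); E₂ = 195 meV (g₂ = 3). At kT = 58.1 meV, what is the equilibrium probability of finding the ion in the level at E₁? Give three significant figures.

0.374

Eᵢ/kT = 0, 1.1756, 3.3563.
Z = Σ gᵢe^(−Eᵢ/kT) = 3·e^(−0) + 6·e^(−1.1756) + 3·e^(−3.3563) = 3.0000 + 1.8518 + 0.10459 = 4.9564.
P₁ = g₁ e^(−E₁/kT) / Z = 1.8518/4.9564 = 0.374.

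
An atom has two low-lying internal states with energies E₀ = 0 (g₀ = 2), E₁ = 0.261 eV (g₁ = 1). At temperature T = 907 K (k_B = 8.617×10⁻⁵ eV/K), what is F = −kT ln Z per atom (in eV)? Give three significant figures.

k_BT = 8.617×10⁻⁵ × 907 K = 0.078156 eV.
Eᵢ/kT = 0, 3.3395.
Z = Σ gᵢe^(−Eᵢ/kT) = 2·e^(−0) + 1·e^(−3.3395) = 2.0000 + 0.035455 = 2.0355.
F = −kT ln Z = −0.078156 × ln(2.0355) = −0.078156 × 0.71074 = -0.0555 eV.

-0.0555 eV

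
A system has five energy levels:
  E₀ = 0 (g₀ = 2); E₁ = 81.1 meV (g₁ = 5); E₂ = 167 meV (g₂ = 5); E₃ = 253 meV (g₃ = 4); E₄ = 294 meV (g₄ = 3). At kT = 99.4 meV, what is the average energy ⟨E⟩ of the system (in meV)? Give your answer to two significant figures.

82 meV

Eᵢ/kT = 0, 0.8159, 1.680, 2.545, 2.958.
Z = Σ gᵢe^(−Eᵢ/kT) = 2·e^(−0) + 5·e^(−0.8159) + 5·e^(−1.680) + 4·e^(−2.545) + 3·e^(−2.958) = 2.000 + 2.211 + 0.9319 + 0.3139 + 0.1558 = 5.613.
⟨E⟩ = Σ Eᵢ gᵢe^(−Eᵢ/kT) / Z = (0·2.000 + 81.1·2.211 + 167·0.9319 + 253·0.3139 + 294·0.1558) / 5.613 = 82 meV.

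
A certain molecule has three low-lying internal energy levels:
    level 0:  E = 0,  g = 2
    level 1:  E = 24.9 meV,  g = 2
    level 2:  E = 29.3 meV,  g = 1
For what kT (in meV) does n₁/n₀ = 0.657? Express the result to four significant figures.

n₁/n₀ = (g₁/g₀) exp[−(E₁−E₀)/kT] = 0.657.
⇒ (E₁−E₀)/kT = ln((2/2)/0.657) = ln(1.52207) = 0.420071.
kT = 24.9 meV / 0.420071 = 59.28 meV.

59.28 meV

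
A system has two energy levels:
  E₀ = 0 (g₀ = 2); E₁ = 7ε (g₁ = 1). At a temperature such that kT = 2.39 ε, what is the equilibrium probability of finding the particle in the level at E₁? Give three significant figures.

Eᵢ/kT = 0, 2.9289.
Z = Σ gᵢe^(−Eᵢ/kT) = 2·e^(−0) + 1·e^(−2.9289) = 2.0000 + 0.053456 = 2.0535.
P₁ = g₁ e^(−E₁/kT) / Z = 0.053456/2.0535 = 0.0260.

0.0260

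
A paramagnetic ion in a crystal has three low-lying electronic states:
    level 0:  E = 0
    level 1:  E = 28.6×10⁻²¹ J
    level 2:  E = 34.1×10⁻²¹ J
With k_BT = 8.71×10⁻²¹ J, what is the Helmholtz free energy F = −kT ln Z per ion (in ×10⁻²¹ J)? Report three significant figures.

Eᵢ/kT = 0, 3.2836, 3.9150.
Z = Σ e^(−Eᵢ/kT) = e^(−0) + e^(−3.2836) + e^(−3.9150) = 1.0000 + 0.037493 + 0.019941 = 1.0574.
F = −kT ln Z = −8.71 × ln(1.0574) = −8.71 × 0.055813 = -0.486 ×10⁻²¹ J.

-0.486 ×10⁻²¹ J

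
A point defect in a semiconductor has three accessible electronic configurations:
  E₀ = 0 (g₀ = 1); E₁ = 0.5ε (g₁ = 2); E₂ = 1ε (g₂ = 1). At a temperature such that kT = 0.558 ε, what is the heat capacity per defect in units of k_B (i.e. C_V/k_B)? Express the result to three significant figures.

Eᵢ/kT = 0, 0.89606, 1.7921.
Z = Σ gᵢe^(−Eᵢ/kT) = 1·e^(−0) + 2·e^(−0.89606) + 1·e^(−1.7921) = 1.0000 + 0.81635 + 0.16661 = 1.9830.
⟨E⟩ = 0.28986 ε, ⟨E²⟩ = 0.18694 ε².
C_V/k_B = (⟨E²⟩ − ⟨E⟩²)/(kT)² = (0.18694 − 0.084019)/0.31136 = 0.331.

0.331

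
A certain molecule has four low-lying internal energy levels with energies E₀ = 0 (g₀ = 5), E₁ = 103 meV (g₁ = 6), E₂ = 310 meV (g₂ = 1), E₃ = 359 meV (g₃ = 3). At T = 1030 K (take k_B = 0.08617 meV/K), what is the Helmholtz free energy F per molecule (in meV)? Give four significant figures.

-172.2 meV

k_BT = 0.08617 × 1030 K = 88.7551 meV.
Eᵢ/kT = 0, 1.16050, 3.49276, 4.04484.
Z = Σ gᵢe^(−Eᵢ/kT) = 5·e^(−0) + 6·e^(−1.16050) + 1·e^(−3.49276) + 3·e^(−4.04484) = 5.00000 + 1.87998 + 0.0304168 + 0.0525375 = 6.96293.
F = −kT ln Z = −88.7551 × ln(6.96293) = −88.7551 × 1.94060 = -172.2 meV.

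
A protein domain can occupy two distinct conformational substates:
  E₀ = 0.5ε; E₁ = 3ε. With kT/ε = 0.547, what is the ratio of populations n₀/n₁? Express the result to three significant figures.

n₀/n₁ = exp[−(E₀−E₁)/kT] = exp(−(-2.5ε)/(0.547ε)) = exp(4.5704) = 96.6.

96.6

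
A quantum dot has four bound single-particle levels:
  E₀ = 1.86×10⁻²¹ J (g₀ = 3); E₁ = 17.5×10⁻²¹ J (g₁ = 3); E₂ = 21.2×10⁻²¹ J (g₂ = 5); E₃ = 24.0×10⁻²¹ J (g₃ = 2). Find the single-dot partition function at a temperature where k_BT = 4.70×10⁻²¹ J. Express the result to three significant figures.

Eᵢ/kT = 0.39574, 3.7234, 4.5106, 5.1064.
Z = Σ gᵢe^(−Eᵢ/kT) = 3·e^(−0.39574) + 3·e^(−3.7234) + 5·e^(−4.5106) + 2·e^(−5.1064) = 2.0195 + 0.072455 + 0.054959 + 0.012116 = 2.1590.

Z = 2.16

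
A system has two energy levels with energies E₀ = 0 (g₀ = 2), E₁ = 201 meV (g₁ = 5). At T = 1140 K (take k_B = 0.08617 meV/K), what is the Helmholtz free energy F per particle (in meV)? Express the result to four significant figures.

-95.59 meV

k_BT = 0.08617 × 1140 K = 98.2338 meV.
Eᵢ/kT = 0, 2.04614.
Z = Σ gᵢe^(−Eᵢ/kT) = 2·e^(−0) + 5·e^(−2.04614) = 2.00000 + 0.646164 = 2.64616.
F = −kT ln Z = −98.2338 × ln(2.64616) = −98.2338 × 0.973110 = -95.59 meV.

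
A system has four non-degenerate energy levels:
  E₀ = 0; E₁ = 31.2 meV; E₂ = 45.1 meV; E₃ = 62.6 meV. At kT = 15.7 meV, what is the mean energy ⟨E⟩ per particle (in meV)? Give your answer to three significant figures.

6.59 meV

Eᵢ/kT = 0, 1.9873, 2.8726, 3.9873.
Z = Σ e^(−Eᵢ/kT) = e^(−0) + e^(−1.9873) + e^(−2.8726) + e^(−3.9873) = 1.0000 + 0.13707 + 0.056552 + 0.018550 = 1.2122.
⟨E⟩ = Σ Eᵢ e^(−Eᵢ/kT) / Z = (0·1.0000 + 31.2·0.13707 + 45.1·0.056552 + 62.6·0.018550) / 1.2122 = 6.59 meV.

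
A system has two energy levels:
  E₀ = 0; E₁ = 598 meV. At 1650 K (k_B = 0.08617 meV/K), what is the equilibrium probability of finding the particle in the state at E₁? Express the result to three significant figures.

k_BT = 0.08617 × 1650 K = 142.18 meV.
Eᵢ/kT = 0, 4.2059.
Z = Σ e^(−Eᵢ/kT) = e^(−0) + e^(−4.2059) = 1.0000 + 0.014907 = 1.0149.
P₁ = e^(−E₁/kT) / Z = 0.014907/1.0149 = 0.0147.

0.0147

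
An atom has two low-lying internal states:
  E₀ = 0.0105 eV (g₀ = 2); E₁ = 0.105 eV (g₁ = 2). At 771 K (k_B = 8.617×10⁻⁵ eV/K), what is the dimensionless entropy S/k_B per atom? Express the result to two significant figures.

1.2

k_BT = 8.617×10⁻⁵ × 771 K = 0.06644 eV.
Eᵢ/kT = 0.1580, 1.580.
Z = Σ gᵢe^(−Eᵢ/kT) = 2·e^(−0.1580) + 2·e^(−1.580) = 1.708 + 0.4120 = 2.120.
⟨E⟩ = Σ EᵢPᵢ = 0.02887 eV.
S/k_B = ln Z + ⟨E⟩/kT = ln(2.120) + 0.02887/0.06644 = 0.7514 + 0.4345 = 1.2.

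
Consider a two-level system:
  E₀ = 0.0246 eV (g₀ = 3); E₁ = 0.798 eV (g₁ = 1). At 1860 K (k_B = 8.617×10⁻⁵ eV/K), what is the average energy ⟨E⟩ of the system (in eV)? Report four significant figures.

k_BT = 8.617×10⁻⁵ × 1860 K = 0.160276 eV.
Eᵢ/kT = 0.153485, 4.97891.
Z = Σ gᵢe^(−Eᵢ/kT) = 3·e^(−0.153485) + 1·e^(−4.97891) = 2.57314 + 0.00688156 = 2.58002.
⟨E⟩ = Σ Eᵢ gᵢe^(−Eᵢ/kT) / Z = (0.0246·2.57314 + 0.798·0.00688156) / 2.58002 = 0.02666 eV.

0.02666 eV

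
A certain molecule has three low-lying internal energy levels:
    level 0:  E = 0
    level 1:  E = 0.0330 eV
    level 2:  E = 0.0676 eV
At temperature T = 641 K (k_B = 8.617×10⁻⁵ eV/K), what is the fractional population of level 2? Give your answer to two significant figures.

k_BT = 8.617×10⁻⁵ × 641 K = 0.05523 eV.
Eᵢ/kT = 0, 0.5975, 1.224.
Z = Σ e^(−Eᵢ/kT) = e^(−0) + e^(−0.5975) + e^(−1.224) = 1.000 + 0.5502 + 0.2941 = 1.844.
P₂ = e^(−E₂/kT) / Z = 0.2941/1.844 = 0.16.

0.16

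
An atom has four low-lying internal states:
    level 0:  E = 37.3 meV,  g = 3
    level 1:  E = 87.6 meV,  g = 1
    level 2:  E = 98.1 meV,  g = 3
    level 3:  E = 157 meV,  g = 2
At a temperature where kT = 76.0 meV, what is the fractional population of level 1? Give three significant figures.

0.0977

Eᵢ/kT = 0.49079, 1.1526, 1.2908, 2.0658.
Z = Σ gᵢe^(−Eᵢ/kT) = 3·e^(−0.49079) + 1·e^(−1.1526) + 3·e^(−1.2908) + 2·e^(−2.0658) = 1.8364 + 0.31581 + 0.82515 + 0.25343 = 3.2308.
P₁ = g₁ e^(−E₁/kT) / Z = 0.31581/3.2308 = 0.0977.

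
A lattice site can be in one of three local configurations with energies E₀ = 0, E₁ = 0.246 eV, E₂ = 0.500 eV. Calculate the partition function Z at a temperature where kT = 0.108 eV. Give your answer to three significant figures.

Eᵢ/kT = 0, 2.2778, 4.6296.
Z = Σ e^(−Eᵢ/kT) = e^(−0) + e^(−2.2778) + e^(−4.6296) = 1.0000 + 0.10251 + 0.0097587 = 1.1123.

Z = 1.11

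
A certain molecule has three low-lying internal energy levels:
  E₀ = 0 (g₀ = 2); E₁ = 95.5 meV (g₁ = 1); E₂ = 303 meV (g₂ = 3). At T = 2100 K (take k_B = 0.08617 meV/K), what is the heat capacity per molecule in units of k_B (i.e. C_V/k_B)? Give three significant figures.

k_BT = 0.08617 × 2100 K = 180.96 meV.
Eᵢ/kT = 0, 0.52774, 1.6744.
Z = Σ gᵢe^(−Eᵢ/kT) = 2·e^(−0) + 1·e^(−0.52774) + 3·e^(−1.6744) = 2.0000 + 0.58994 + 0.56226 = 3.1522.
⟨E⟩ = 71.919 meV, ⟨E²⟩ = 18083 meV².
C_V/k_B = (⟨E²⟩ − ⟨E⟩²)/(kT)² = (18083 − 5172.3)/32747 = 0.394.

0.394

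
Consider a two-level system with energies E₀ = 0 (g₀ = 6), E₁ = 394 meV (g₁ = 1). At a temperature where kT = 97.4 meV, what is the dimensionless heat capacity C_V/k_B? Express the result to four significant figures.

0.04747

Eᵢ/kT = 0, 4.04517.
Z = Σ gᵢe^(−Eᵢ/kT) = 6·e^(−0) + 1·e^(−4.04517) = 6.00000 + 0.0175067 = 6.01751.
⟨E⟩ = 1.14626 meV, ⟨E²⟩ = 451.627 meV².
C_V/k_B = (⟨E²⟩ − ⟨E⟩²)/(kT)² = (451.627 − 1.31391)/9486.76 = 0.04747.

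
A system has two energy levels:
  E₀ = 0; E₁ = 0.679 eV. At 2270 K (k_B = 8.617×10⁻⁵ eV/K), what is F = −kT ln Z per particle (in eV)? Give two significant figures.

k_BT = 8.617×10⁻⁵ × 2270 K = 0.1956 eV.
Eᵢ/kT = 0, 3.471.
Z = Σ e^(−Eᵢ/kT) = e^(−0) + e^(−3.471) = 1.000 + 0.03109 = 1.031.
F = −kT ln Z = −0.1956 × ln(1.031) = −0.1956 × 0.03053 = -0.0060 eV.

-0.0060 eV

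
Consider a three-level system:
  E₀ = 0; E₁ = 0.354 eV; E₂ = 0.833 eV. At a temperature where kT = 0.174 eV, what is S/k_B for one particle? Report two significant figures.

0.40

Eᵢ/kT = 0, 2.034, 4.787.
Z = Σ e^(−Eᵢ/kT) = e^(−0) + e^(−2.034) + e^(−4.787) = 1.000 + 0.1308 + 0.008337 = 1.139.
⟨E⟩ = Σ EᵢPᵢ = 0.04675 eV.
S/k_B = ln Z + ⟨E⟩/kT = ln(1.139) + 0.04675/0.174 = 0.1302 + 0.2687 = 0.40.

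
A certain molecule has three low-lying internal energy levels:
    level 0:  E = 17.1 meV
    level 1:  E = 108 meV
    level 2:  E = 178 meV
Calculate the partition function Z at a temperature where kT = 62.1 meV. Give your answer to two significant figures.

Eᵢ/kT = 0.2754, 1.739, 2.866.
Z = Σ e^(−Eᵢ/kT) = e^(−0.2754) + e^(−1.739) + e^(−2.866) = 0.7593 + 0.1757 + 0.05693 = 0.9919.

Z = 0.99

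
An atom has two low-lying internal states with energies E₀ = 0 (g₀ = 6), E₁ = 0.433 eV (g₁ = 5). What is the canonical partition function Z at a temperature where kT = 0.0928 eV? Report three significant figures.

Eᵢ/kT = 0, 4.6659.
Z = Σ gᵢe^(−Eᵢ/kT) = 6·e^(−0) + 5·e^(−4.6659) = 6.0000 + 0.047054 = 6.0471.

Z = 6.05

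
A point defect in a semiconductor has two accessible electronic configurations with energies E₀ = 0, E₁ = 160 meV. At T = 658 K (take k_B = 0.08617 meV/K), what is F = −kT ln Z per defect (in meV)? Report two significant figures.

-3.3 meV

k_BT = 0.08617 × 658 K = 56.70 meV.
Eᵢ/kT = 0, 2.822.
Z = Σ e^(−Eᵢ/kT) = e^(−0) + e^(−2.822) = 1.000 + 0.05949 = 1.059.
F = −kT ln Z = −56.70 × ln(1.059) = −56.70 × 0.05733 = -3.3 meV.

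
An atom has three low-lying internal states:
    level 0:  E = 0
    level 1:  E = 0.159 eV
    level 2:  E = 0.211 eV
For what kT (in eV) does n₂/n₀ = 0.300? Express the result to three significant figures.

n₂/n₀ = exp[−(E₂−E₀)/kT] = 0.300.
⇒ (E₂−E₀)/kT = ln(1/0.300) = ln(3.3333) = 1.2040.
kT = 0.211 eV / 1.2040 = 0.175 eV.

0.175 eV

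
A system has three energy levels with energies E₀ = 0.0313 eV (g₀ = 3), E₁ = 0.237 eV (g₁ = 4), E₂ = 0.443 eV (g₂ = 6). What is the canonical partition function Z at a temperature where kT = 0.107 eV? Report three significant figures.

Eᵢ/kT = 0.29252, 2.2150, 4.1402.
Z = Σ gᵢe^(−Eᵢ/kT) = 3·e^(−0.29252) + 4·e^(−2.2150) + 6·e^(−4.1402) = 2.2391 + 0.43661 + 0.095518 = 2.7712.

Z = 2.77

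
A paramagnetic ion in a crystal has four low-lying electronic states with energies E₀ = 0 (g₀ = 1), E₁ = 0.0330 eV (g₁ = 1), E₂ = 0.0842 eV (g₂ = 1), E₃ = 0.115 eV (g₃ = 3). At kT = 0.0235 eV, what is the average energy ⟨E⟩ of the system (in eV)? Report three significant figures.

Eᵢ/kT = 0, 1.4043, 3.5830, 4.8936.
Z = Σ gᵢe^(−Eᵢ/kT) = 1·e^(−0) + 1·e^(−1.4043) + 1·e^(−3.5830) + 3·e^(−4.8936) = 1.0000 + 0.24554 + 0.027792 + 0.022483 = 1.2958.
⟨E⟩ = Σ Eᵢ gᵢe^(−Eᵢ/kT) / Z = (0·1.0000 + 0.0330·0.24554 + 0.0842·0.027792 + 0.115·0.022483) / 1.2958 = 0.0101 eV.

0.0101 eV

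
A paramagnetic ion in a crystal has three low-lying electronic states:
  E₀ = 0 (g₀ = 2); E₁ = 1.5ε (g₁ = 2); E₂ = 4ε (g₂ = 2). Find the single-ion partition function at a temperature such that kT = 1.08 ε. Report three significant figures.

Z = 2.55

Eᵢ/kT = 0, 1.3889, 3.7037.
Z = Σ gᵢe^(−Eᵢ/kT) = 2·e^(−0) + 2·e^(−1.3889) + 2·e^(−3.7037) = 2.0000 + 0.49870 + 0.049264 = 2.5480.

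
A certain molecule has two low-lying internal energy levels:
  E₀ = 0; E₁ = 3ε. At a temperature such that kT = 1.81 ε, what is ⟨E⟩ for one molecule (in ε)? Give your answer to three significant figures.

0.480 ε

Eᵢ/kT = 0, 1.6575.
Z = Σ e^(−Eᵢ/kT) = e^(−0) + e^(−1.6575) = 1.0000 + 0.19061 = 1.1906.
⟨E⟩ = Σ Eᵢ e^(−Eᵢ/kT) / Z = (0·1.0000 + 3·0.19061) / 1.1906 = 0.480 ε.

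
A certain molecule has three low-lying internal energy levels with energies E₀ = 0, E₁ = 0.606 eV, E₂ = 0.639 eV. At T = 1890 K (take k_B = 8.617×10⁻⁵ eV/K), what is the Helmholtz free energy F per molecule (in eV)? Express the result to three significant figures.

k_BT = 8.617×10⁻⁵ × 1890 K = 0.16286 eV.
Eᵢ/kT = 0, 3.7210, 3.9236.
Z = Σ e^(−Eᵢ/kT) = e^(−0) + e^(−3.7210) + e^(−3.9236) = 1.0000 + 0.024210 + 0.019770 = 1.0440.
F = −kT ln Z = −0.16286 × ln(1.0440) = −0.16286 × 0.043059 = -0.00701 eV.

-0.00701 eV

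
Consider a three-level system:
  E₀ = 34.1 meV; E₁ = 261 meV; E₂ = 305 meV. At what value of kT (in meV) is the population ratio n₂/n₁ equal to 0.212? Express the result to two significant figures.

n₂/n₁ = exp[−(E₂−E₁)/kT] = 0.212.
⇒ (E₂−E₁)/kT = ln(1/0.212) = ln(4.717) = 1.551.
kT = 44 meV / 1.551 = 28 meV.

28 meV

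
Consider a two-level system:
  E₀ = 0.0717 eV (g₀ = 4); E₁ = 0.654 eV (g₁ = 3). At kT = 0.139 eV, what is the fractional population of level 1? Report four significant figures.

Eᵢ/kT = 0.515827, 4.70504.
Z = Σ gᵢe^(−Eᵢ/kT) = 4·e^(−0.515827) + 3·e^(−4.70504) = 2.38803 + 0.0271487 = 2.41518.
P₁ = g₁ e^(−E₁/kT) / Z = 0.0271487/2.41518 = 0.01124.

0.01124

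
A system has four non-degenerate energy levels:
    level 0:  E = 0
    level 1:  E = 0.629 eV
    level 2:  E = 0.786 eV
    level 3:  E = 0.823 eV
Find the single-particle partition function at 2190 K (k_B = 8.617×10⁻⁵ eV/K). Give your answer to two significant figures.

k_BT = 8.617×10⁻⁵ × 2190 K = 0.1887 eV.
Eᵢ/kT = 0, 3.333, 4.165, 4.361.
Z = Σ e^(−Eᵢ/kT) = e^(−0) + e^(−3.333) + e^(−4.165) + e^(−4.361) = 1.000 + 0.03569 + 0.01553 + 0.01277 = 1.064.

Z = 1.1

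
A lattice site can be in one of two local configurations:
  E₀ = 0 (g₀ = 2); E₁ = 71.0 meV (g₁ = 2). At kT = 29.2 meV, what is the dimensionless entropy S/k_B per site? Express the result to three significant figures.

Eᵢ/kT = 0, 2.4315.
Z = Σ gᵢe^(−Eᵢ/kT) = 2·e^(−0) + 2·e^(−2.4315) = 2.0000 + 0.17581 = 2.1758.
⟨E⟩ = Σ EᵢPᵢ = 5.7370 meV.
S/k_B = ln Z + ⟨E⟩/kT = ln(2.1758) + 5.7370/29.2 = 0.77740 + 0.19647 = 0.974.

0.974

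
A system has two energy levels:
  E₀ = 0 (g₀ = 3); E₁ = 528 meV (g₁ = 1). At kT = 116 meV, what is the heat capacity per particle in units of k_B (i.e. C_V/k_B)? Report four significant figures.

Eᵢ/kT = 0, 4.55172.
Z = Σ gᵢe^(−Eᵢ/kT) = 3·e^(−0) + 1·e^(−4.55172) = 3.00000 + 0.0105490 = 3.01055.
⟨E⟩ = 1.85012 meV, ⟨E²⟩ = 976.862 meV².
C_V/k_B = (⟨E²⟩ − ⟨E⟩²)/(kT)² = (976.862 − 3.42294)/13456.0 = 0.07234.

0.07234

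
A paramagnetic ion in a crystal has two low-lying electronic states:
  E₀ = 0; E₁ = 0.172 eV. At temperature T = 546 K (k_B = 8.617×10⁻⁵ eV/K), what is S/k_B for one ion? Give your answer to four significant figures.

k_BT = 8.617×10⁻⁵ × 546 K = 0.0470488 eV.
Eᵢ/kT = 0, 3.65578.
Z = Σ e^(−Eᵢ/kT) = e^(−0) + e^(−3.65578) = 1.00000 + 0.0258413 = 1.02584.
⟨E⟩ = Σ EᵢPᵢ = 0.00433275 eV.
S/k_B = ln Z + ⟨E⟩/kT = ln(1.02584) + 0.00433275/0.0470488 = 0.0255118 + 0.0920906 = 0.1176.

0.1176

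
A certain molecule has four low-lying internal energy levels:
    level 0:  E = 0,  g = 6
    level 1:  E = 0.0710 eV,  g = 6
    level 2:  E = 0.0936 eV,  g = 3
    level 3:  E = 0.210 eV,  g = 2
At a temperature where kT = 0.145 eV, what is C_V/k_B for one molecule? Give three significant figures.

0.126

Eᵢ/kT = 0, 0.48966, 0.64552, 1.4483.
Z = Σ gᵢe^(−Eᵢ/kT) = 6·e^(−0) + 6·e^(−0.48966) + 3·e^(−0.64552) + 2·e^(−1.4483) = 6.0000 + 3.6770 + 1.5732 + 0.46994 = 11.720.
⟨E⟩ = 0.043260 eV, ⟨E²⟩ = 0.0045258 eV².
C_V/k_B = (⟨E²⟩ − ⟨E⟩²)/(kT)² = (0.0045258 − 0.0018714)/0.021025 = 0.126.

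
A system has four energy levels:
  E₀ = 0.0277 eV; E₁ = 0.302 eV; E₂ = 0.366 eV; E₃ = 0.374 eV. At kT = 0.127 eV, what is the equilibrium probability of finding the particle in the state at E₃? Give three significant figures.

Eᵢ/kT = 0.21811, 2.3780, 2.8819, 2.9449.
Z = Σ e^(−Eᵢ/kT) = e^(−0.21811) + e^(−2.3780) + e^(−2.8819) + e^(−2.9449) = 0.80404 + 0.092736 + 0.056028 + 0.052607 = 1.0054.
P₃ = e^(−E₃/kT) / Z = 0.052607/1.0054 = 0.0523.

0.0523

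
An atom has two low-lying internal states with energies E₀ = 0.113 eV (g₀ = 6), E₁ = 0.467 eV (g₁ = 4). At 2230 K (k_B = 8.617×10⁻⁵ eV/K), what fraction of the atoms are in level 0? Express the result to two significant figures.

0.90

k_BT = 8.617×10⁻⁵ × 2230 K = 0.1922 eV.
Eᵢ/kT = 0.5879, 2.430.
Z = Σ gᵢe^(−Eᵢ/kT) = 6·e^(−0.5879) + 4·e^(−2.430) = 3.333 + 0.3521 = 3.685.
P₀ = g₀ e^(−E₀/kT) / Z = 3.333/3.685 = 0.90.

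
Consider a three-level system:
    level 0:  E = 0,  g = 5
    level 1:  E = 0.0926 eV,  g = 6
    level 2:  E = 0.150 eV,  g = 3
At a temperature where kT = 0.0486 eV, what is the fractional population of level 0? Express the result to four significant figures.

Eᵢ/kT = 0, 1.90535, 3.08642.
Z = Σ gᵢe^(−Eᵢ/kT) = 5·e^(−0) + 6·e^(−1.90535) + 3·e^(−3.08642) = 5.00000 + 0.892623 + 0.136995 = 6.02962.
P₀ = g₀ e^(−E₀/kT) / Z = 5.00000/6.02962 = 0.8292.

0.8292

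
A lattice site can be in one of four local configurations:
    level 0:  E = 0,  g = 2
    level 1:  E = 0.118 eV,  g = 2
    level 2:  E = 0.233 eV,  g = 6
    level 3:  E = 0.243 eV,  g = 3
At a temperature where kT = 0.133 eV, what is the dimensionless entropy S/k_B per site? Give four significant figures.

2.260

Eᵢ/kT = 0, 0.887218, 1.75188, 1.82707.
Z = Σ gᵢe^(−Eᵢ/kT) = 2·e^(−0) + 2·e^(−0.887218) + 6·e^(−1.75188) + 3·e^(−1.82707) = 2.00000 + 0.823600 + 1.04069 + 0.482653 = 4.34694.
⟨E⟩ = Σ EᵢPᵢ = 0.105120 eV.
S/k_B = ln Z + ⟨E⟩/kT = ln(4.34694) + 0.105120/0.133 = 1.46947 + 0.790376 = 2.260.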